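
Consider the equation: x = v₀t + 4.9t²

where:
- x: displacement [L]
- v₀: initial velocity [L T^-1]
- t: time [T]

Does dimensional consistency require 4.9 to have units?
Yes

x has dimensions [L], while t² alone has dimensions [T^2]. For the equation to balance, the factor 4.9 must carry dimensions [L T^-2] — it is a dimensional constant (a numerical value of a physical quantity with its units suppressed), not a pure number.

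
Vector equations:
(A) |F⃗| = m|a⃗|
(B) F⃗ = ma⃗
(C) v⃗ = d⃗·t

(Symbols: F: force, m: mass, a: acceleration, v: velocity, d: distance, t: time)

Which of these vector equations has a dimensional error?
(C) v⃗ = d⃗·t

(A) |F⃗| = m|a⃗|: LHS [L M T^-2], RHS [L M T^-2] ✓ — magnitudes of vectors are scalars
(B) F⃗ = ma⃗: LHS [L M T^-2], RHS [L M T^-2] ✓ — Force and acceleration are vectors, mass is a scalar
(C) v⃗ = d⃗·t: LHS [L T^-1], RHS [L T] ✗ — velocity is displacement per time; should be d⃗/t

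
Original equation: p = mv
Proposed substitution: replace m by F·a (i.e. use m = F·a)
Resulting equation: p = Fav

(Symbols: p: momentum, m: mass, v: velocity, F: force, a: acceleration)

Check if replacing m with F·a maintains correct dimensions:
No

[m] = [M] and [F·a] = [L^2 M T^-4]. These differ, so the substitution replaces a quantity by one of different dimensions and the result p = Fav has LHS [L M T^-1] vs RHS [L^3 M T^-5] — inconsistent.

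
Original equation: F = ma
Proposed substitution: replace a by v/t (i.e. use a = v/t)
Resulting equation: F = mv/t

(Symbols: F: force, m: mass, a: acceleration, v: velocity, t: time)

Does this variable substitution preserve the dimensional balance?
Yes

[a] = [L T^-2] and [v/t] = [L T^-2]. These match, so the substitution replaces a quantity by one of the same dimensions and the result F = mv/t has LHS [L M T^-2] vs RHS [L M T^-2] — still consistent.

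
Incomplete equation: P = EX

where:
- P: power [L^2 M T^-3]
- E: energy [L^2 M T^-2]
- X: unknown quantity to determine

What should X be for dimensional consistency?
X = f (inverse time / frequency (1/t)), dimensions [T^-1]

P has dimensions [L^2 M T^-3]; the rest of the RHS (E) has dimensions [L^2 M T^-2].
So X must have dimensions [T^-1] — X = f (inverse time / frequency (1/t)).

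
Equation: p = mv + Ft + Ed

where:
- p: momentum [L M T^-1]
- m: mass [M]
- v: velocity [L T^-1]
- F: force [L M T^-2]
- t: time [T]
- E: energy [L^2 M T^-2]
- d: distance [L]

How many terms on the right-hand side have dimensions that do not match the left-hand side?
1

LHS p: [L M T^-1]
- mv: [L M T^-1] ✓
- Ft: [L M T^-1] ✓
- Ed: [L^3 M T^-2] ✗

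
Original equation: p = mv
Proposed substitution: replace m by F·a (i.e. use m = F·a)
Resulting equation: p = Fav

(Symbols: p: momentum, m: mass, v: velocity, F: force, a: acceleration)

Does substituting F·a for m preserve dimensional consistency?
No

[m] = [M] and [F·a] = [L^2 M T^-4]. These differ, so the substitution replaces a quantity by one of different dimensions and the result p = Fav has LHS [L M T^-1] vs RHS [L^3 M T^-5] — inconsistent.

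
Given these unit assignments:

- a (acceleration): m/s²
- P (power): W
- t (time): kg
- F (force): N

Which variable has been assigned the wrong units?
t

The variable t (time) should have units s, not kg.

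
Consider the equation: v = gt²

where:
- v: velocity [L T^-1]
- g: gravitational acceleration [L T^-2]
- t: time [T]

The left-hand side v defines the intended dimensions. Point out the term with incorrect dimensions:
The right-hand side term gt²

v has dimensions [L T^-1], but gt² has dimensions [L], so the term gt² is dimensionally wrong for v.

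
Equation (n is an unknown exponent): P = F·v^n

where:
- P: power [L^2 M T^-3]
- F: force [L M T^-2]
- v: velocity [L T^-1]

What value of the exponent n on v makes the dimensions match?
n = 1

P has dimensions [L^2 M T^-3]; v has dimensions [L T^-1].
The rest of the RHS has dimensions [L M T^-2], so v^n must supply [L T^-1].
With n = 1: F·v^1 has dimensions [L^2 M T^-3], matching the LHS ✓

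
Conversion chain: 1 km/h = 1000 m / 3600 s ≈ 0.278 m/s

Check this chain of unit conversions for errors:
The chain is correct (no errors).

Correct: 1 km = 1000 m, 1 h = 3600 s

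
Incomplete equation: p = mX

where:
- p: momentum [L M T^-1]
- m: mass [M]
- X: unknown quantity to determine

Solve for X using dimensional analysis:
X = v (velocity), dimensions [L T^-1]

p has dimensions [L M T^-1]; the rest of the RHS (m) has dimensions [M].
So X must have dimensions [L T^-1] — X = v (velocity).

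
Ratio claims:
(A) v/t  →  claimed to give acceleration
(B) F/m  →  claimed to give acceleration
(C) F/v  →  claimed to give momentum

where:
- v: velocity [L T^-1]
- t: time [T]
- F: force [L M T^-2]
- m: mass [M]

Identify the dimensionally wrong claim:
(C) F/v does not give momentum

(A) v/t: [L T^-2] = acceleration [L T^-2] ✓
(B) F/m: [L T^-2] = acceleration [L T^-2] ✓
(C) F/v: [M T^-1] ≠ momentum [L M T^-1] ✗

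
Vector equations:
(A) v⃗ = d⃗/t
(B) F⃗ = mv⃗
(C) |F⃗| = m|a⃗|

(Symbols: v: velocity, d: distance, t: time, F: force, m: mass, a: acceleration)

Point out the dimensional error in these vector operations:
(B) F⃗ = mv⃗

(A) v⃗ = d⃗/t: LHS [L T^-1], RHS [L T^-1] ✓ — displacement (vector) divided by time (scalar)
(B) F⃗ = mv⃗: LHS [L M T^-2], RHS [L M T^-1] ✗ — mass times velocity is momentum, not force; should be ma⃗
(C) |F⃗| = m|a⃗|: LHS [L M T^-2], RHS [L M T^-2] ✓ — magnitudes of vectors are scalars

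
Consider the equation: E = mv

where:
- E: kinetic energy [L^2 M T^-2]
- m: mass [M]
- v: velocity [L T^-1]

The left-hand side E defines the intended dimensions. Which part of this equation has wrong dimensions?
The right-hand side term mv

E has dimensions [L^2 M T^-2], but mv has dimensions [L M T^-1], so the term mv is dimensionally wrong for E.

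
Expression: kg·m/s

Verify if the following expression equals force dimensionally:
No

The expression kg·m/s has dimensions [L M T^-1], but force has dimensions [L M T^-2].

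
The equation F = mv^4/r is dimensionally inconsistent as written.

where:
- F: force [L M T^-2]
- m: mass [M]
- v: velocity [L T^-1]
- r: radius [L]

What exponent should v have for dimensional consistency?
The exponent of v should be 2: F = mv^2/r

The LHS F has dimensions [L M T^-2]; v has dimensions [L T^-1].
As written, the RHS mv^4/r (exponent 4 on v) has dimensions [L^3 M T^-4], which does not match.
With exponent 2, the RHS mv^2/r has dimensions [L M T^-2], matching the LHS.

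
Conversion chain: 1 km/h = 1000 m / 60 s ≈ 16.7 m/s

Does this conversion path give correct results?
The chain is incorrect (it contains an error).

Incorrect: 1 h = 3600 s, not 60 s (1 km/h ≈ 0.278 m/s)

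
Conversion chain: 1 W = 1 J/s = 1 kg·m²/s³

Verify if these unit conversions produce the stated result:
The chain is correct (no errors).

Correct: Watt is Joule per second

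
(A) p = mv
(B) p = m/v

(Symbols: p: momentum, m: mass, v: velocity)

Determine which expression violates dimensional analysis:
(B)

(A) p = mv: LHS [L M T^-1], RHS [L M T^-1] ✓
(B) p = m/v: LHS [L M T^-1], RHS [L^-1 M T] ✗

Expression (B) p = m/v is dimensionally incorrect.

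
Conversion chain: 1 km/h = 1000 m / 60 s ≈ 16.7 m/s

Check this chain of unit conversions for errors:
The chain is incorrect (it contains an error).

Incorrect: 1 h = 3600 s, not 60 s (1 km/h ≈ 0.278 m/s)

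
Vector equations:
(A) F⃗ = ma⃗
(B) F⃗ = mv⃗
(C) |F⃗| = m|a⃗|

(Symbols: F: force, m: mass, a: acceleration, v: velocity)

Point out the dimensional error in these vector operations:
(B) F⃗ = mv⃗

(A) F⃗ = ma⃗: LHS [L M T^-2], RHS [L M T^-2] ✓ — Force and acceleration are vectors, mass is a scalar
(B) F⃗ = mv⃗: LHS [L M T^-2], RHS [L M T^-1] ✗ — mass times velocity is momentum, not force; should be ma⃗
(C) |F⃗| = m|a⃗|: LHS [L M T^-2], RHS [L M T^-2] ✓ — magnitudes of vectors are scalars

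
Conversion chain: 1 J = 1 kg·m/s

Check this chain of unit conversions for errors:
The chain is incorrect (it contains an error).

Incorrect: Joule is kg·m²/s², not kg·m/s (that is momentum)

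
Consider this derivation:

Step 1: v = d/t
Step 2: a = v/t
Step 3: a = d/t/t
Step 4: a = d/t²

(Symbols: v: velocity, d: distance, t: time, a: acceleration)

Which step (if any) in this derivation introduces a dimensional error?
No step introduces an error — all steps are dimensionally consistent.

Step 1: v = d/t → LHS [L T^-1], RHS [L T^-1] ✓
Step 2: a = v/t → LHS [L T^-2], RHS [L T^-2] ✓
Step 3: a = d/t/t → LHS [L T^-2], RHS [L T^-2] ✓
Step 4: a = d/t² → LHS [L T^-2], RHS [L T^-2] ✓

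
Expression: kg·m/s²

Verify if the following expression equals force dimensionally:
Yes

The expression kg·m/s² has dimensions [L M T^-2], which is exactly force [L M T^-2].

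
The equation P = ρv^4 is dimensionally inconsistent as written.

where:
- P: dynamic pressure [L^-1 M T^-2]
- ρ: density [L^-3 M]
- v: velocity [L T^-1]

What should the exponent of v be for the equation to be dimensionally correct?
The exponent of v should be 2: P = ρv^2

The LHS P has dimensions [L^-1 M T^-2]; v has dimensions [L T^-1].
As written, the RHS ρv^4 (exponent 4 on v) has dimensions [L M T^-4], which does not match.
With exponent 2, the RHS ρv^2 has dimensions [L^-1 M T^-2], matching the LHS.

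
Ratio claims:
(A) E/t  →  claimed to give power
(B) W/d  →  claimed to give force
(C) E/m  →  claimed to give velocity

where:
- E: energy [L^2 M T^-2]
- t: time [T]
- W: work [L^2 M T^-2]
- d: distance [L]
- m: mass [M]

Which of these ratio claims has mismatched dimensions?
(C) E/m does not give velocity

(A) E/t: [L^2 M T^-3] = power [L^2 M T^-3] ✓
(B) W/d: [L M T^-2] = force [L M T^-2] ✓
(C) E/m: [L^2 T^-2] ≠ velocity [L T^-1] ✗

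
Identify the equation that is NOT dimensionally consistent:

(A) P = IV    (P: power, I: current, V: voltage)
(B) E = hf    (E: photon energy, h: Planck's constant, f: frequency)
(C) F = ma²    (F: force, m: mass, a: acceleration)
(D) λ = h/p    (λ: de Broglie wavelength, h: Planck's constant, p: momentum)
(C) F = ma²

The equation (C) F = ma² is dimensionally incorrect.

LHS (F): [L M T^-2]
RHS (ma²): [L^2 M T^-4] ✗

The dimensions do not match. The other three equations balance.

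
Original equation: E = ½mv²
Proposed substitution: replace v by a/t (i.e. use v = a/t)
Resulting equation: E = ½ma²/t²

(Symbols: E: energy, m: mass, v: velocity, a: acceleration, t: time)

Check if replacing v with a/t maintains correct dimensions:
No

[v] = [L T^-1] and [a/t] = [L T^-3]. These differ, so the substitution replaces a quantity by one of different dimensions and the result E = ½ma²/t² has LHS [L^2 M T^-2] vs RHS [L^2 M T^-6] — inconsistent.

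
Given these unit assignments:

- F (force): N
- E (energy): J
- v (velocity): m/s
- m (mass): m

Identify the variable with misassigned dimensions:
m

The variable m (mass) should have units kg, not m.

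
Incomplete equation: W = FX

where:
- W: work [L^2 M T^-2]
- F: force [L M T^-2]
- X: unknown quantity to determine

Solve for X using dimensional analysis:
X = d (distance), dimensions [L]

W has dimensions [L^2 M T^-2]; the rest of the RHS (F) has dimensions [L M T^-2].
So X must have dimensions [L] — X = d (distance).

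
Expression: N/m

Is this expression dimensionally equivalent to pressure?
No

The expression N/m has dimensions [M T^-2], but pressure has dimensions [L^-1 M T^-2].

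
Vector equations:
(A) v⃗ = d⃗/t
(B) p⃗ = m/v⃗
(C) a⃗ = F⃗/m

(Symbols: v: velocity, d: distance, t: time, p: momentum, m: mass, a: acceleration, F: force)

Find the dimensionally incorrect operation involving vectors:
(B) p⃗ = m/v⃗

(A) v⃗ = d⃗/t: LHS [L T^-1], RHS [L T^-1] ✓ — displacement (vector) divided by time (scalar)
(B) p⃗ = m/v⃗: LHS [L M T^-1], RHS [L^-1 M T] ✗ — momentum is mass times velocity; should be mv⃗ (and division by a vector is undefined)
(C) a⃗ = F⃗/m: LHS [L T^-2], RHS [L T^-2] ✓ — force (vector) divided by mass (scalar)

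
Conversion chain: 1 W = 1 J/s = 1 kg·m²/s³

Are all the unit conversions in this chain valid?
The chain is correct (no errors).

Correct: Watt is Joule per second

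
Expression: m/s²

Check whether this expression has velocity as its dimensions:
No

The expression m/s² has dimensions [L T^-2], but velocity has dimensions [L T^-1].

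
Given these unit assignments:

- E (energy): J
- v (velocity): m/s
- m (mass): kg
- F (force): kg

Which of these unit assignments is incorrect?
F

The variable F (force) should have units N, not kg.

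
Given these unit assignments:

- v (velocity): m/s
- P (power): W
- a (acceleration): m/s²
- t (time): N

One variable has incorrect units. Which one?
t

The variable t (time) should have units s, not N.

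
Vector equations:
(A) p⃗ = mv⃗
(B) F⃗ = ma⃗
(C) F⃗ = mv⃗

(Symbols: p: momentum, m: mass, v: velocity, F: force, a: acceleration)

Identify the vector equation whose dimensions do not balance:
(C) F⃗ = mv⃗

(A) p⃗ = mv⃗: LHS [L M T^-1], RHS [L M T^-1] ✓ — mass (scalar) times velocity (vector)
(B) F⃗ = ma⃗: LHS [L M T^-2], RHS [L M T^-2] ✓ — Force and acceleration are vectors, mass is a scalar
(C) F⃗ = mv⃗: LHS [L M T^-2], RHS [L M T^-1] ✗ — mass times velocity is momentum, not force; should be ma⃗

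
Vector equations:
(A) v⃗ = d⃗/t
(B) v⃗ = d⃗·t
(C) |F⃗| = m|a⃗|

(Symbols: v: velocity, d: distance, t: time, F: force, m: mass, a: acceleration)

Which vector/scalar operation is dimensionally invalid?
(B) v⃗ = d⃗·t

(A) v⃗ = d⃗/t: LHS [L T^-1], RHS [L T^-1] ✓ — displacement (vector) divided by time (scalar)
(B) v⃗ = d⃗·t: LHS [L T^-1], RHS [L T] ✗ — velocity is displacement per time; should be d⃗/t
(C) |F⃗| = m|a⃗|: LHS [L M T^-2], RHS [L M T^-2] ✓ — magnitudes of vectors are scalars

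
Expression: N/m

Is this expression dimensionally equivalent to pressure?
No

The expression N/m has dimensions [M T^-2], but pressure has dimensions [L^-1 M T^-2].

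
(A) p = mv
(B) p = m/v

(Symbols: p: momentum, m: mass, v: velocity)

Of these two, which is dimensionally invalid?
(B)

(A) p = mv: LHS [L M T^-1], RHS [L M T^-1] ✓
(B) p = m/v: LHS [L M T^-1], RHS [L^-1 M T] ✗

Expression (B) p = m/v is dimensionally incorrect.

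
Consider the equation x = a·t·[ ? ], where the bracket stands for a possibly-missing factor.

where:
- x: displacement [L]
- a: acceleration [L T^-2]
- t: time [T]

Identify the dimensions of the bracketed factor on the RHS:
[T] — time (e.g. t)

x has dimensions [L]; a·t has dimensions [L T^-1].
The bracketed factor must supply [L] / [L T^-1] = [T].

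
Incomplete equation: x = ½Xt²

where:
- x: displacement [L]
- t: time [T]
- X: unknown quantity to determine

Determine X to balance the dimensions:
X = a (acceleration), dimensions [L T^-2]

x has dimensions [L]; the rest of the RHS (½ t²) has dimensions [T^2].
So X must have dimensions [L T^-2] — X = a (acceleration).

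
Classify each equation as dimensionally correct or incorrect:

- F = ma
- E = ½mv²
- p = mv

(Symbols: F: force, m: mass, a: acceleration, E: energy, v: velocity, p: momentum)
Dimensionally correct: F = ma, E = ½mv², p = mv
Dimensionally incorrect: none
Ordered (correct first, then incorrect): F = ma, E = ½mv², p = mv

- F = ma: LHS [L M T^-2], RHS [L M T^-2] → correct ✓
- E = ½mv²: LHS [L^2 M T^-2], RHS [L^2 M T^-2] → correct ✓
- p = mv: LHS [L M T^-1], RHS [L M T^-1] → correct ✓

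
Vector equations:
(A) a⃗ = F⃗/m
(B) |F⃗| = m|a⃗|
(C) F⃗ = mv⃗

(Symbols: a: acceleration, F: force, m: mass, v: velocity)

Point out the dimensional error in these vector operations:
(C) F⃗ = mv⃗

(A) a⃗ = F⃗/m: LHS [L T^-2], RHS [L T^-2] ✓ — force (vector) divided by mass (scalar)
(B) |F⃗| = m|a⃗|: LHS [L M T^-2], RHS [L M T^-2] ✓ — magnitudes of vectors are scalars
(C) F⃗ = mv⃗: LHS [L M T^-2], RHS [L M T^-1] ✗ — mass times velocity is momentum, not force; should be ma⃗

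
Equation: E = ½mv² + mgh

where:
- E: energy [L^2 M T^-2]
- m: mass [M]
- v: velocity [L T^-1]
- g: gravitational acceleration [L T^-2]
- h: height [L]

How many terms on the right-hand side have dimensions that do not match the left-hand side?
0

LHS E: [L^2 M T^-2]
- ½mv²: [L^2 M T^-2] ✓
- mgh: [L^2 M T^-2] ✓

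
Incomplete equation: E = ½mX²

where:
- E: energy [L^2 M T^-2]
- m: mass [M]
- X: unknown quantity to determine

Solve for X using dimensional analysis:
X = v (velocity), dimensions [L T^-1]

E has dimensions [L^2 M T^-2]; the rest of the RHS (½m) has dimensions [M].
So X² must have dimensions [L^2 T^-2], i.e. X has dimensions [L T^-1] — X = v (velocity).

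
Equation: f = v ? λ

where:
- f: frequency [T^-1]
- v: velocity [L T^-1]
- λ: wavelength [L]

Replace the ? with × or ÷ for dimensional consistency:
division (÷): f = v ÷ λ

f [T^-1]; v [L T^-1]; λ [L].
v × λ → [L^2 T^-1] ✗
v ÷ λ → [T^-1] ✓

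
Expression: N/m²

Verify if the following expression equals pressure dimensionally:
Yes

The expression N/m² has dimensions [L^-1 M T^-2], which is exactly pressure [L^-1 M T^-2].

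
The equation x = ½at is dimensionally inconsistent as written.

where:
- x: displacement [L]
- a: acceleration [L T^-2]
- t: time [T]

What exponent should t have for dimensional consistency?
The exponent of t should be 2: x = ½at^2

The LHS x has dimensions [L]; t has dimensions [T].
As written, the RHS ½at (exponent 1 on t) has dimensions [L T^-1], which does not match.
With exponent 2, the RHS ½at^2 has dimensions [L], matching the LHS.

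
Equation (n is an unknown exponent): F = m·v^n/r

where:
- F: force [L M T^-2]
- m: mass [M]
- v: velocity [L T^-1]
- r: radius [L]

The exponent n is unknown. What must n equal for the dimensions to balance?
n = 2

F has dimensions [L M T^-2]; v has dimensions [L T^-1].
The rest of the RHS has dimensions [L^-1 M], so v^n must supply [L^2 T^-2].
With n = 2: m·v^2/r has dimensions [L M T^-2], matching the LHS ✓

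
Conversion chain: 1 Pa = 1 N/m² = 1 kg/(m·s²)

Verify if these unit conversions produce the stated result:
The chain is correct (no errors).

Correct: Pascal is Newton per square meter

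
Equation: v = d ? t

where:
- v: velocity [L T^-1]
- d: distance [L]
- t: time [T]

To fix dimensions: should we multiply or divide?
division (÷): v = d ÷ t

v [L T^-1]; d [L]; t [T].
d × t → [L T] ✗
d ÷ t → [L T^-1] ✓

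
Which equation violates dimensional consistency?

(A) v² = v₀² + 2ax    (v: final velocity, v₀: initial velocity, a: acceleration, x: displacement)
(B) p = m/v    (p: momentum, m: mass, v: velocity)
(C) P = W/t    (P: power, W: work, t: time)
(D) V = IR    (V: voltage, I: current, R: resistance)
(B) p = m/v

The equation (B) p = m/v is dimensionally incorrect.

LHS (p): [L M T^-1]
RHS (m/v): [L^-1 M T] ✗

The dimensions do not match. The other three equations balance.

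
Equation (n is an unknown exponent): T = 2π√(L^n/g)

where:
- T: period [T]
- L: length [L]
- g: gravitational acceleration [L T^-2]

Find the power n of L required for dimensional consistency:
n = 1

T has dimensions [T]; L has dimensions [L].
With n = 1: 2π√(L^1/g) has dimensions [T], matching the LHS ✓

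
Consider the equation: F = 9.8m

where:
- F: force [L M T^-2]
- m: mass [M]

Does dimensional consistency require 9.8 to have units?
Yes

F has dimensions [L M T^-2], while m alone has dimensions [M]. For the equation to balance, the factor 9.8 must carry dimensions [L T^-2] — it is a dimensional constant (a numerical value of a physical quantity with its units suppressed), not a pure number.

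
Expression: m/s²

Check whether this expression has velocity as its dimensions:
No

The expression m/s² has dimensions [L T^-2], but velocity has dimensions [L T^-1].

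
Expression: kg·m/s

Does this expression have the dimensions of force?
No

The expression kg·m/s has dimensions [L M T^-1], but force has dimensions [L M T^-2].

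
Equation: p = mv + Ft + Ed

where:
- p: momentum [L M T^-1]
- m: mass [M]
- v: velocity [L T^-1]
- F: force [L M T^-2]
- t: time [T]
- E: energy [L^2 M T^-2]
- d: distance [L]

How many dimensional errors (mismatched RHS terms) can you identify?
1

LHS p: [L M T^-1]
- mv: [L M T^-1] ✓
- Ft: [L M T^-1] ✓
- Ed: [L^3 M T^-2] ✗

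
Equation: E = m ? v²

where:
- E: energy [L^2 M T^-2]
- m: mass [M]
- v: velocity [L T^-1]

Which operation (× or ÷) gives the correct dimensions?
multiplication (×): E = m × v²

E [L^2 M T^-2]; m [M]; v² [L^2 T^-2].
m × v² → [L^2 M T^-2] ✓
m ÷ v² → [L^-2 M T^2] ✗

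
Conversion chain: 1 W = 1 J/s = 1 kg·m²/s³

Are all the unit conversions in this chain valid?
The chain is correct (no errors).

Correct: Watt is Joule per second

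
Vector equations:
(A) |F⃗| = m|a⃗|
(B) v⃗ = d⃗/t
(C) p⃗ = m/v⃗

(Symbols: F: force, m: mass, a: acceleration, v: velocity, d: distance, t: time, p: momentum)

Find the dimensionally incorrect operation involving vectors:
(C) p⃗ = m/v⃗

(A) |F⃗| = m|a⃗|: LHS [L M T^-2], RHS [L M T^-2] ✓ — magnitudes of vectors are scalars
(B) v⃗ = d⃗/t: LHS [L T^-1], RHS [L T^-1] ✓ — displacement (vector) divided by time (scalar)
(C) p⃗ = m/v⃗: LHS [L M T^-1], RHS [L^-1 M T] ✗ — momentum is mass times velocity; should be mv⃗ (and division by a vector is undefined)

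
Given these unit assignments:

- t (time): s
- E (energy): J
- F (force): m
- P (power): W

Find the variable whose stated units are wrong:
F

The variable F (force) should have units N, not m.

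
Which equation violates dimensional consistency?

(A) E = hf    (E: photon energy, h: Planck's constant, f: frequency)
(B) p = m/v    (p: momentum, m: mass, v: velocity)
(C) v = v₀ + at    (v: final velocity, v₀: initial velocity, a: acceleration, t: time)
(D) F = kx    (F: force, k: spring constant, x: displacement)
(B) p = m/v

The equation (B) p = m/v is dimensionally incorrect.

LHS (p): [L M T^-1]
RHS (m/v): [L^-1 M T] ✗

The dimensions do not match. The other three equations balance.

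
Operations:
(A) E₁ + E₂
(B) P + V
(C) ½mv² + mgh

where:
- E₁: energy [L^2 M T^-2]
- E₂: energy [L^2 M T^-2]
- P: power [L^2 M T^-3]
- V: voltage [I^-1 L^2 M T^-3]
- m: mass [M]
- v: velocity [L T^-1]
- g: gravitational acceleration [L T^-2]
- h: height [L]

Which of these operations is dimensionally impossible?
(B) P + V

(A) E₁ + E₂: E₁ [L^2 M T^-2] and E₂ [L^2 M T^-2] — same dimensions ✓
(B) P + V: P [L^2 M T^-3] and V [I^-1 L^2 M T^-3] — different dimensions cannot be added/subtracted ✗
(C) ½mv² + mgh: ½mv² [L^2 M T^-2] and mgh [L^2 M T^-2] — same dimensions ✓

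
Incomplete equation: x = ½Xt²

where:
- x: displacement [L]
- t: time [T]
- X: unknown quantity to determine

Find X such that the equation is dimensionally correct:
X = a (acceleration), dimensions [L T^-2]

x has dimensions [L]; the rest of the RHS (½ t²) has dimensions [T^2].
So X must have dimensions [L T^-2] — X = a (acceleration).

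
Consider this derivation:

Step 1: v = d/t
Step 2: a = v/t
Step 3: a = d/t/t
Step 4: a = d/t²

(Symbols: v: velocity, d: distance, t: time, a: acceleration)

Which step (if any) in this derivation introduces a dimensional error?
No step introduces an error — all steps are dimensionally consistent.

Step 1: v = d/t → LHS [L T^-1], RHS [L T^-1] ✓
Step 2: a = v/t → LHS [L T^-2], RHS [L T^-2] ✓
Step 3: a = d/t/t → LHS [L T^-2], RHS [L T^-2] ✓
Step 4: a = d/t² → LHS [L T^-2], RHS [L T^-2] ✓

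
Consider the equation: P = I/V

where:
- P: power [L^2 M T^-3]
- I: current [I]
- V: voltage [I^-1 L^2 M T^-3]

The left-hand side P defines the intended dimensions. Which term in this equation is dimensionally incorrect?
The right-hand side term I/V

P has dimensions [L^2 M T^-3], but I/V has dimensions [I^2 L^-2 M^-1 T^3], so the term I/V is dimensionally wrong for P.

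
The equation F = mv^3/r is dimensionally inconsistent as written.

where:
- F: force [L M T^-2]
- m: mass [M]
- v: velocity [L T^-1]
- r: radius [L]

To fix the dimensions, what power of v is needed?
The exponent of v should be 2: F = mv^2/r

The LHS F has dimensions [L M T^-2]; v has dimensions [L T^-1].
As written, the RHS mv^3/r (exponent 3 on v) has dimensions [L^2 M T^-3], which does not match.
With exponent 2, the RHS mv^2/r has dimensions [L M T^-2], matching the LHS.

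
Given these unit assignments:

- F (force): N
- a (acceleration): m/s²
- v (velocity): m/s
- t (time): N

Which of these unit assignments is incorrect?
t

The variable t (time) should have units s, not N.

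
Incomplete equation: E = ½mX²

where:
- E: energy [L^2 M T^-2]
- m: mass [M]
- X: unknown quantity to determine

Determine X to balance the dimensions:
X = v (velocity), dimensions [L T^-1]

E has dimensions [L^2 M T^-2]; the rest of the RHS (½m) has dimensions [M].
So X² must have dimensions [L^2 T^-2], i.e. X has dimensions [L T^-1] — X = v (velocity).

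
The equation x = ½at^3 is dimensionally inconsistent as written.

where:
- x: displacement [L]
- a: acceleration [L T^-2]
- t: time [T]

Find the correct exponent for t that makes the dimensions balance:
The exponent of t should be 2: x = ½at^2

The LHS x has dimensions [L]; t has dimensions [T].
As written, the RHS ½at^3 (exponent 3 on t) has dimensions [L T], which does not match.
With exponent 2, the RHS ½at^2 has dimensions [L], matching the LHS.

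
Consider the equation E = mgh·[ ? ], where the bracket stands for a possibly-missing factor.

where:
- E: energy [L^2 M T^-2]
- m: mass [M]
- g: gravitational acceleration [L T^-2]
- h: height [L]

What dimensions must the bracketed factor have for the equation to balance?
Nothing is missing — the bracketed factor must be dimensionless.

E has dimensions [L^2 M T^-2] and mgh already has dimensions [L^2 M T^-2], so E = mgh is dimensionally complete.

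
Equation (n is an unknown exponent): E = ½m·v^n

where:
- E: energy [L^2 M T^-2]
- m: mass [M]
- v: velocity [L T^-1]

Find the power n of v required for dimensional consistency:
n = 2

E has dimensions [L^2 M T^-2]; v has dimensions [L T^-1].
The rest of the RHS has dimensions [M], so v^n must supply [L^2 T^-2].
With n = 2: ½m·v^2 has dimensions [L^2 M T^-2], matching the LHS ✓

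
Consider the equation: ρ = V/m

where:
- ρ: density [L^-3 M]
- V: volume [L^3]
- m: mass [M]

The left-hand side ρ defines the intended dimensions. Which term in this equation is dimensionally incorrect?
The right-hand side term V/m

ρ has dimensions [L^-3 M], but V/m has dimensions [L^3 M^-1], so the term V/m is dimensionally wrong for ρ.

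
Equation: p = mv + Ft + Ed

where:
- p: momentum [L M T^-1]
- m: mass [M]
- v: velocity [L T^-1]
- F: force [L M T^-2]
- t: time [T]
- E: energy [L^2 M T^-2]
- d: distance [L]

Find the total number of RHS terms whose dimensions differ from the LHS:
1

LHS p: [L M T^-1]
- mv: [L M T^-1] ✓
- Ft: [L M T^-1] ✓
- Ed: [L^3 M T^-2] ✗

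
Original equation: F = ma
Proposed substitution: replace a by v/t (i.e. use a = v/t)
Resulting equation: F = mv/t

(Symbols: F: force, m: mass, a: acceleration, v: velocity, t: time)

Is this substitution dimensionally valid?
Yes

[a] = [L T^-2] and [v/t] = [L T^-2]. These match, so the substitution replaces a quantity by one of the same dimensions and the result F = mv/t has LHS [L M T^-2] vs RHS [L M T^-2] — still consistent.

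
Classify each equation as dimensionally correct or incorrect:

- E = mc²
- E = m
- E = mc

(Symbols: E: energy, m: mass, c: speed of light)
Dimensionally correct: E = mc²
Dimensionally incorrect: E = m, E = mc
Ordered (correct first, then incorrect): E = mc², E = m, E = mc

- E = mc²: LHS [L^2 M T^-2], RHS [L^2 M T^-2] → correct ✓
- E = m: LHS [L^2 M T^-2], RHS [M] → incorrect ✗
- E = mc: LHS [L^2 M T^-2], RHS [L M T^-1] → incorrect ✗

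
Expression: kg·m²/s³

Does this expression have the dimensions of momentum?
No

The expression kg·m²/s³ has dimensions [L^2 M T^-3], but momentum has dimensions [L M T^-1].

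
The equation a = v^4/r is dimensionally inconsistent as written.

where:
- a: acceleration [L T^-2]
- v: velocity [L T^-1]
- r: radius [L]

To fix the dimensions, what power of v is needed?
The exponent of v should be 2: a = v^2/r

The LHS a has dimensions [L T^-2]; v has dimensions [L T^-1].
As written, the RHS v^4/r (exponent 4 on v) has dimensions [L^3 T^-4], which does not match.
With exponent 2, the RHS v^2/r has dimensions [L T^-2], matching the LHS.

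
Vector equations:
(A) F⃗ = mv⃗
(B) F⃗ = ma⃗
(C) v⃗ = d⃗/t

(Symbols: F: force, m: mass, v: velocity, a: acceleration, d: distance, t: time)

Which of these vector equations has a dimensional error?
(A) F⃗ = mv⃗

(A) F⃗ = mv⃗: LHS [L M T^-2], RHS [L M T^-1] ✗ — mass times velocity is momentum, not force; should be ma⃗
(B) F⃗ = ma⃗: LHS [L M T^-2], RHS [L M T^-2] ✓ — Force and acceleration are vectors, mass is a scalar
(C) v⃗ = d⃗/t: LHS [L T^-1], RHS [L T^-1] ✓ — displacement (vector) divided by time (scalar)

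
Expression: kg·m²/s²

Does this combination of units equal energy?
Yes

The expression kg·m²/s² has dimensions [L^2 M T^-2], which is exactly energy [L^2 M T^-2].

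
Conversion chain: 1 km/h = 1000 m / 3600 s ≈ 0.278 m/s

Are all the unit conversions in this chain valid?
The chain is correct (no errors).

Correct: 1 km = 1000 m, 1 h = 3600 s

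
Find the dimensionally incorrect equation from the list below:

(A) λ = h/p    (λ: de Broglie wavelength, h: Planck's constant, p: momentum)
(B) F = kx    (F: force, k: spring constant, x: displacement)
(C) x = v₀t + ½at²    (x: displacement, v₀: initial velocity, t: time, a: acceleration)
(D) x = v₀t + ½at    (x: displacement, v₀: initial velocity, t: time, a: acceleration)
(D) x = v₀t + ½at

The equation (D) x = v₀t + ½at is dimensionally incorrect.

LHS (x): [L]
RHS terms:
  - v₀t: [L] ✓
  - ½at: [L T^-1] ✗ (does not match LHS)

The dimensions do not match. The other three equations balance.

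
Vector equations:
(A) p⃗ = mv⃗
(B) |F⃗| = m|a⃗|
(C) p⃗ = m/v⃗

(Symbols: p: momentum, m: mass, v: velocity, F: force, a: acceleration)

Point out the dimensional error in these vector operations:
(C) p⃗ = m/v⃗

(A) p⃗ = mv⃗: LHS [L M T^-1], RHS [L M T^-1] ✓ — mass (scalar) times velocity (vector)
(B) |F⃗| = m|a⃗|: LHS [L M T^-2], RHS [L M T^-2] ✓ — magnitudes of vectors are scalars
(C) p⃗ = m/v⃗: LHS [L M T^-1], RHS [L^-1 M T] ✗ — momentum is mass times velocity; should be mv⃗ (and division by a vector is undefined)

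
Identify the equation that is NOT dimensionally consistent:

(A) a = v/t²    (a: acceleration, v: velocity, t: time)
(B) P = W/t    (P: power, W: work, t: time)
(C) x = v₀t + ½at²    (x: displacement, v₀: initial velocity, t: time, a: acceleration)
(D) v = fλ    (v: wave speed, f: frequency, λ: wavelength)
(A) a = v/t²

The equation (A) a = v/t² is dimensionally incorrect.

LHS (a): [L T^-2]
RHS (v/t²): [L T^-3] ✗

The dimensions do not match. The other three equations balance.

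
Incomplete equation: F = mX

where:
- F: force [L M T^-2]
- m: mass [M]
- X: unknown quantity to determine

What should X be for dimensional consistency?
X = a (acceleration), dimensions [L T^-2]

F has dimensions [L M T^-2]; the rest of the RHS (m) has dimensions [M].
So X must have dimensions [L T^-2] — X = a (acceleration).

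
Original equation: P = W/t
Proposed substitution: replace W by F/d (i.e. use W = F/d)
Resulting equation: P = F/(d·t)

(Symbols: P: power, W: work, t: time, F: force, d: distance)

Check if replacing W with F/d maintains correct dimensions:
No

[W] = [L^2 M T^-2] and [F/d] = [M T^-2]. These differ, so the substitution replaces a quantity by one of different dimensions and the result P = F/(d·t) has LHS [L^2 M T^-3] vs RHS [M T^-3] — inconsistent.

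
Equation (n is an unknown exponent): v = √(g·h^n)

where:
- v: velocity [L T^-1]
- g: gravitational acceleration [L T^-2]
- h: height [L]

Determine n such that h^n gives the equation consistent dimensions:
n = 1

v has dimensions [L T^-1]; h has dimensions [L].
With n = 1: √(g·h^1) has dimensions [L T^-1], matching the LHS ✓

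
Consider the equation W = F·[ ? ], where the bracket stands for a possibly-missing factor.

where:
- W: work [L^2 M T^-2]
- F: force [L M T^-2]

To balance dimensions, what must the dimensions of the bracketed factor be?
[L] — length (e.g. a distance d)

W has dimensions [L^2 M T^-2]; F has dimensions [L M T^-2].
The bracketed factor must supply [L^2 M T^-2] / [L M T^-2] = [L].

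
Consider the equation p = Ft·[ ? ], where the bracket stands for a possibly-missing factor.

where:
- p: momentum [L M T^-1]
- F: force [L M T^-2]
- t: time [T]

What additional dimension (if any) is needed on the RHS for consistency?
Nothing is missing — the bracketed factor must be dimensionless.

p has dimensions [L M T^-1] and Ft already has dimensions [L M T^-1], so p = Ft is dimensionally complete.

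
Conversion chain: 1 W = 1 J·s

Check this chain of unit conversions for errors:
The chain is incorrect (it contains an error).

Incorrect: Watt is J/s, not J·s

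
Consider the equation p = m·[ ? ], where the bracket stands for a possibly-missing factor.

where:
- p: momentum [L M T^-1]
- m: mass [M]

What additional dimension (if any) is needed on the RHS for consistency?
[L T^-1] — velocity (e.g. v)

p has dimensions [L M T^-1]; m has dimensions [M].
The bracketed factor must supply [L M T^-1] / [M] = [L T^-1].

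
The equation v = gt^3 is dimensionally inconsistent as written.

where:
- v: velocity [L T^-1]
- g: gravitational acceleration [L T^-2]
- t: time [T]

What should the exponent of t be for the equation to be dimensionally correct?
The exponent of t should be 1: v = gt

The LHS v has dimensions [L T^-1]; t has dimensions [T].
As written, the RHS gt^3 (exponent 3 on t) has dimensions [L T], which does not match.
With exponent 1, the RHS gt has dimensions [L T^-1], matching the LHS.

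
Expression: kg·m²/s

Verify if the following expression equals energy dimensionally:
No

The expression kg·m²/s has dimensions [L^2 M T^-1], but energy has dimensions [L^2 M T^-2].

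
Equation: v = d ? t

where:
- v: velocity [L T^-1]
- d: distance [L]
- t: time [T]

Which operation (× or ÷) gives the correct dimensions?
division (÷): v = d ÷ t

v [L T^-1]; d [L]; t [T].
d × t → [L T] ✗
d ÷ t → [L T^-1] ✓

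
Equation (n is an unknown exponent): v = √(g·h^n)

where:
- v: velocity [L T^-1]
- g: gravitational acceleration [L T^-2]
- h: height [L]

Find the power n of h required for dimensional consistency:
n = 1

v has dimensions [L T^-1]; h has dimensions [L].
With n = 1: √(g·h^1) has dimensions [L T^-1], matching the LHS ✓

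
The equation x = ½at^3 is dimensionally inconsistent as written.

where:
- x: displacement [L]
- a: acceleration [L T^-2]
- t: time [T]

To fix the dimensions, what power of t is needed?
The exponent of t should be 2: x = ½at^2

The LHS x has dimensions [L]; t has dimensions [T].
As written, the RHS ½at^3 (exponent 3 on t) has dimensions [L T], which does not match.
With exponent 2, the RHS ½at^2 has dimensions [L], matching the LHS.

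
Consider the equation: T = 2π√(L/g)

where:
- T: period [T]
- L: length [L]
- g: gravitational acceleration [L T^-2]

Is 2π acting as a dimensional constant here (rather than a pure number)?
No

T has dimensions [T] and √(L/g) already has dimensions [T], so the equation balances without 2π contributing any dimensions. 2π is a pure (dimensionless) number; changing or removing it would not affect dimensional consistency.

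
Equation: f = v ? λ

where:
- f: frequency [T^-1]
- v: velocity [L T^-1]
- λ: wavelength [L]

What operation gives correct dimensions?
division (÷): f = v ÷ λ

f [T^-1]; v [L T^-1]; λ [L].
v × λ → [L^2 T^-1] ✗
v ÷ λ → [T^-1] ✓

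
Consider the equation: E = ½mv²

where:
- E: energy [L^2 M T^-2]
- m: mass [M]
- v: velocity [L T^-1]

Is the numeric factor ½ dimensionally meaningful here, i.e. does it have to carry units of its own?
No

E has dimensions [L^2 M T^-2] and mv² already has dimensions [L^2 M T^-2], so the equation balances without ½ contributing any dimensions. ½ is a pure (dimensionless) number; changing or removing it would not affect dimensional consistency.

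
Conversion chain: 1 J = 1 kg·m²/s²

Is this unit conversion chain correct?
The chain is correct (no errors).

Correct: Joule is defined as kg·m²/s²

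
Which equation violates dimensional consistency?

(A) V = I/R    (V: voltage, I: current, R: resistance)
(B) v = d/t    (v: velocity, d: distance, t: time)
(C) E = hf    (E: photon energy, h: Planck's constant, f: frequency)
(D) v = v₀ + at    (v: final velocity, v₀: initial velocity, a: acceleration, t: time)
(A) V = I/R

The equation (A) V = I/R is dimensionally incorrect.

LHS (V): [I^-1 L^2 M T^-3]
RHS (I/R): [I^3 L^-2 M^-1 T^3] ✗

The dimensions do not match. The other three equations balance.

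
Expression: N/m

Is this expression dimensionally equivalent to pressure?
No

The expression N/m has dimensions [M T^-2], but pressure has dimensions [L^-1 M T^-2].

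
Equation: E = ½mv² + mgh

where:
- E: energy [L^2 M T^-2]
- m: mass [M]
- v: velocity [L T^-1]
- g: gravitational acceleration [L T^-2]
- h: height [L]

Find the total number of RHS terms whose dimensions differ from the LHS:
0

LHS E: [L^2 M T^-2]
- ½mv²: [L^2 M T^-2] ✓
- mgh: [L^2 M T^-2] ✓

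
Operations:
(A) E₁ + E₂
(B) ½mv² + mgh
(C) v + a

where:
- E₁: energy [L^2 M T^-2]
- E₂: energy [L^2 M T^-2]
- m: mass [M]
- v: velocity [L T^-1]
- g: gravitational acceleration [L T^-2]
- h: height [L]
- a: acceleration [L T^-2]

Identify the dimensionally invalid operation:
(C) v + a

(A) E₁ + E₂: E₁ [L^2 M T^-2] and E₂ [L^2 M T^-2] — same dimensions ✓
(B) ½mv² + mgh: ½mv² [L^2 M T^-2] and mgh [L^2 M T^-2] — same dimensions ✓
(C) v + a: v [L T^-1] and a [L T^-2] — different dimensions cannot be added/subtracted ✗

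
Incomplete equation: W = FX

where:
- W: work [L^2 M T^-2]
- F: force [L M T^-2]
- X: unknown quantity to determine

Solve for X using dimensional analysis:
X = d (distance), dimensions [L]

W has dimensions [L^2 M T^-2]; the rest of the RHS (F) has dimensions [L M T^-2].
So X must have dimensions [L] — X = d (distance).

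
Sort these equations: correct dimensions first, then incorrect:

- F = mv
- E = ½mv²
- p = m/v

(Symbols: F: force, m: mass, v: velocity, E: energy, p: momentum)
Dimensionally correct: E = ½mv²
Dimensionally incorrect: F = mv, p = m/v
Ordered (correct first, then incorrect): E = ½mv², F = mv, p = m/v

- F = mv: LHS [L M T^-2], RHS [L M T^-1] → incorrect ✗
- E = ½mv²: LHS [L^2 M T^-2], RHS [L^2 M T^-2] → correct ✓
- p = m/v: LHS [L M T^-1], RHS [L^-1 M T] → incorrect ✗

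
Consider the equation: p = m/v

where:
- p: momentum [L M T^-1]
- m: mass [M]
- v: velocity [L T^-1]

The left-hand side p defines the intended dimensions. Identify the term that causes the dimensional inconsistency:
The right-hand side term m/v

p has dimensions [L M T^-1], but m/v has dimensions [L^-1 M T], so the term m/v is dimensionally wrong for p.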